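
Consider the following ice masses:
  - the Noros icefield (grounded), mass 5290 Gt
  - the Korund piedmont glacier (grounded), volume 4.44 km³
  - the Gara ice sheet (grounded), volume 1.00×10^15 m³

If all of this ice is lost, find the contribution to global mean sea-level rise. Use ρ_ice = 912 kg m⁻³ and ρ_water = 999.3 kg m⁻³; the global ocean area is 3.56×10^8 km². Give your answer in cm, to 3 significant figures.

Noros: 5290 Gt = 5.290×10^15 kg; dividing by ρ_w = 999.3 kg m⁻³ gives 5.294×10^12 m³ of water.
Korund: 4.44 km³ × (912/999.3) = 4.052 km³ of water.
Gara: 1.00×10^15 m³ × (912/999.3) = 9.126×10^14 m³ of water.
Total added water ≈ 9.179×10^14 m³ over 3.56×10^14 m² → Δh = 2.58 m = 258 cm.

≈ 258 cm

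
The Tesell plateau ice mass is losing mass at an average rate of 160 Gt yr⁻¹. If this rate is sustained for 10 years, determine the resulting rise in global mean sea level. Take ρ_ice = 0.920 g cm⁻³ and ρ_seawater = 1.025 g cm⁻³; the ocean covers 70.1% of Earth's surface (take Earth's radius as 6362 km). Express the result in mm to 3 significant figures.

Total mass lost = 160 Gt/yr × 10 yr = 1600 Gt = 1.600×10^15 kg.
ρ_w = 1.025 g cm⁻³ = 1025 kg m⁻³, so water volume = 1.600×10^15 / 1025 = 1.561×10^12 m³.
Δh = 1.561×10^12 / 3.57×10^14 = 4.38×10^-3 m = 4.38 mm.

≈ 4.38 mm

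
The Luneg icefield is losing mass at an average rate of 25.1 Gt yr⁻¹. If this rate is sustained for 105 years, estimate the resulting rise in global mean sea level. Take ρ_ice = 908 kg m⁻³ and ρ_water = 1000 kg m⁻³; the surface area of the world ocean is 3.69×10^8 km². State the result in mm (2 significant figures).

≈ 7.1 mm

Total mass lost = 25.1 Gt/yr × 105 yr = 2636 Gt = 2.636×10^15 kg.
ρ_w = 1000 kg m⁻³, so water volume = 2.636×10^15 / 1000 = 2.636×10^12 m³.
Δh = 2.636×10^12 / 3.69×10^14 = 7.14×10^-3 m = 7.1 mm.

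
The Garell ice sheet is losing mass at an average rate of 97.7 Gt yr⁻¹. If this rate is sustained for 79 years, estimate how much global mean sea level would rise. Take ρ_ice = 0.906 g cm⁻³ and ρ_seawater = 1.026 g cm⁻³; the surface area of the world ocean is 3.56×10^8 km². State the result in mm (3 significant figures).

≈ 21.1 mm

Total mass lost = 97.7 Gt/yr × 79 yr = 7718 Gt = 7.718×10^15 kg.
ρ_w = 1.026 g cm⁻³ = 1026 kg m⁻³, so water volume = 7.718×10^15 / 1026 = 7.523×10^12 m³.
Δh = 7.523×10^12 / 3.56×10^14 = 0.0211 m = 21.1 mm.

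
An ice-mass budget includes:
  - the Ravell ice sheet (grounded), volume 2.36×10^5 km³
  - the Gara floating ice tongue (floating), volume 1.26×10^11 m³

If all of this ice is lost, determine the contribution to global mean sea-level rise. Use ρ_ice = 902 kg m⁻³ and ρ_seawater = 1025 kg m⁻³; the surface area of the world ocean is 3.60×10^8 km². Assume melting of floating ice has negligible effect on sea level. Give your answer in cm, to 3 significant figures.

≈ 57.7 cm

Ravell: 2.36×10^5 km³ × (902/1025) = 2.077×10^5 km³ of water.
The Gara floating ice tongue is floating and already displaces its own weight of water, so its melt adds essentially nothing to sea level.
Total added water ≈ 2.077×10^14 m³ over 3.60×10^14 m² → Δh = 0.577 m = 57.7 cm.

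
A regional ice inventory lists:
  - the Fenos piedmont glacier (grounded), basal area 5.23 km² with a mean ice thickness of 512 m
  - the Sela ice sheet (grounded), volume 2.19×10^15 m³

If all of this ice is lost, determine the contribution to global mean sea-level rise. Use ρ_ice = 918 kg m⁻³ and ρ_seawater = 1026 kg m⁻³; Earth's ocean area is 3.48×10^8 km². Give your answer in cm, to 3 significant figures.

Fenos: ice volume = 5.23 km² × 512 m = 2.678 km³; 2.678 × (918/1026) = 2.396 km³ of water.
Sela: 2.19×10^15 m³ × (918/1026) = 1.959×10^15 m³ of water.
Total added water ≈ 1.959×10^15 m³ over 3.48×10^14 m² → Δh = 5.63 m = 563 cm.

≈ 563 cm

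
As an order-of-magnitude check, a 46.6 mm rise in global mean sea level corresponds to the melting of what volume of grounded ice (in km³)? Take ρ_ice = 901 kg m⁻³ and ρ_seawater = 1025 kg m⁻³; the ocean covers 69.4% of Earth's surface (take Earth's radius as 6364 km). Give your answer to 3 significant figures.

≈ 1.87×10^4 km³

Required water volume = Δh × A = 0.0466 m × 3.53×10^14 m² = 1.646×10^13 m³ = 1.646×10^4 km³.
Ice volume = water volume × ρ_w/ρ_ice = 1.646×10^4 × 1025/901 = 1.87×10^4 km³.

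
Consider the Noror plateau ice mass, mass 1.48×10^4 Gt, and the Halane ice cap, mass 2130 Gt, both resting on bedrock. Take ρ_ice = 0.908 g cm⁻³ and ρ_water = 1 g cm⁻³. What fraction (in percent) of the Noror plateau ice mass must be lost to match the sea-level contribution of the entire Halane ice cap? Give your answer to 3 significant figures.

Equal sea-level rise means equal mass of meltwater, i.e. equal mass of ice lost.
Ice mass of Halane: 2.130×10^15 kg; ice mass of Noror: 1.480×10^16 kg.
Fraction required = 2.130×10^15 / 1.480×10^16 = 0.144 → 14.4 %.

≈ 14.4 %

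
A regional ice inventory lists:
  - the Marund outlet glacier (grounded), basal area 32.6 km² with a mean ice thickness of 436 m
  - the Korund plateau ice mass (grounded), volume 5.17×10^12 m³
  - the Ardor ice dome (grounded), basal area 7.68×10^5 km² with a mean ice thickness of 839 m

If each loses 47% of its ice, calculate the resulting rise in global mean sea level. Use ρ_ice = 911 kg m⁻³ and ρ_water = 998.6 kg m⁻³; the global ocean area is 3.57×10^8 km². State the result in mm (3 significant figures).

Marund: ice volume = 32.6 km² × 436 m = 14.21 km³; 0.47 × 14.21 × (911/998.6) = 6.094 km³ of water.
Korund: 0.47 × 5.17×10^12 m³ × (911/998.6) = 2.217×10^12 m³ of water.
Ardor: ice volume = 7.68×10^5 km² × 839 m = 6.444×10^5 km³; 0.47 × 6.444×10^5 × (911/998.6) = 2.763×10^5 km³ of water.
Total added water ≈ 2.785×10^14 m³ over 3.57×10^14 m² → Δh = 0.780 m = 780 mm.

≈ 780 mm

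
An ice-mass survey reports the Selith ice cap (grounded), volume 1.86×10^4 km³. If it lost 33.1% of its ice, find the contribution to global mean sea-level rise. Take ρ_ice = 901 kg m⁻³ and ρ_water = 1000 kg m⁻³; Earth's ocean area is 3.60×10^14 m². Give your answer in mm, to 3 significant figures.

≈ 15.4 mm

Selith: 0.331 × 1.86×10^4 km³ × (901/1000) = 5547 km³ of water.
Spread over 3.60×10^14 m² of ocean, Δh = 5.547×10^12 / 3.60×10^14 = 0.0154 m = 15.4 mm.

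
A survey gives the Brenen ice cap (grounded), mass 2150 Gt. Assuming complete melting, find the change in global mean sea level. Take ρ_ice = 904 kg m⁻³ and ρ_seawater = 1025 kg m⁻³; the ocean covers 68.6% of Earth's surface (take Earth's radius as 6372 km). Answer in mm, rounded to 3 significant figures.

≈ 5.99 mm

Brenen: 2150 Gt = 2.150×10^15 kg; dividing by ρ_w = 1025 kg m⁻³ gives 2.098×10^12 m³ of water.
Spread over 3.50×10^14 m² of ocean, Δh = 2.098×10^12 / 3.50×10^14 = 5.99×10^-3 m = 5.99 mm.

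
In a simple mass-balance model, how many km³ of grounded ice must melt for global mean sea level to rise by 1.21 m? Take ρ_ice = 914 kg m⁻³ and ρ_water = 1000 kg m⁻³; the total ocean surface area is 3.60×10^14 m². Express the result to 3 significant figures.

Required water volume = Δh × A = 1.21 m × 3.60×10^14 m² = 4.356×10^14 m³ = 4.356×10^5 km³.
Ice volume = water volume × ρ_w/ρ_ice = 4.356×10^5 × 1000/914 = 4.77×10^5 km³.

≈ 4.77×10^5 km³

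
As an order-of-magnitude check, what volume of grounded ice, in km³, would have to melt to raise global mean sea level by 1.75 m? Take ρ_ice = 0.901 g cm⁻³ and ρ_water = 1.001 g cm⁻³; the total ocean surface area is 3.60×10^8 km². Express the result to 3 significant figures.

≈ 7.00×10^5 km³

Required water volume = Δh × A = 1.75 m × 3.60×10^14 m² = 6.300×10^14 m³ = 6.300×10^5 km³.
Ice volume = water volume × ρ_w/ρ_ice = 6.300×10^5 × 1001/901 = 7.00×10^5 km³.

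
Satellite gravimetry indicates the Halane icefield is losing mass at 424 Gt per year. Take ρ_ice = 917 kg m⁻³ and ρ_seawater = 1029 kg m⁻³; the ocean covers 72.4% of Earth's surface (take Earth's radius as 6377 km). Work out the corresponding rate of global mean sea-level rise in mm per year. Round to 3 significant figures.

ρ_w = 1029 kg m⁻³. Annual water volume added = 424 Gt / ρ_w = 4.240×10^14 kg / 1029 kg m⁻³ = 4.121×10^11 m³.
Δh per year = 4.121×10^11 / 3.70×10^14 = 1.11×10^-3 m = 1.11 mm.

≈ 1.11 mm/yr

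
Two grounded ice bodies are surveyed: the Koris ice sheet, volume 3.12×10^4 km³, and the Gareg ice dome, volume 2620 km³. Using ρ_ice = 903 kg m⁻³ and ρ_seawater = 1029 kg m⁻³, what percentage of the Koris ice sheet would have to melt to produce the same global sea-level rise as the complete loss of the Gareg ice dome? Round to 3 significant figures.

≈ 8.40 %

Equal sea-level rise means equal mass of meltwater, i.e. equal mass of ice lost.
Ice mass of Gareg: 2.366×10^15 kg; ice mass of Koris: 2.817×10^16 kg.
Fraction required = 2.366×10^15 / 2.817×10^16 = 0.0840 → 8.40 %.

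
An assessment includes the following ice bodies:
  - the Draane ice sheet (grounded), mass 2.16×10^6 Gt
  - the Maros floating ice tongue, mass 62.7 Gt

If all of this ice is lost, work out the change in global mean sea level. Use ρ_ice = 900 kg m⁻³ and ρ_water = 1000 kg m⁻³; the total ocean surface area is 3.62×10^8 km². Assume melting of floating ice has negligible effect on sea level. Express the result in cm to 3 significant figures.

Draane: 2.16×10^6 Gt = 2.160×10^18 kg; dividing by ρ_w = 1000 kg m⁻³ gives 2.160×10^15 m³ of water.
The Maros floating ice tongue is floating and already displaces its own weight of water, so its melt adds essentially nothing to sea level.
Total added water ≈ 2.160×10^15 m³ over 3.62×10^14 m² → Δh = 5.97 m = 597 cm.

≈ 597 cm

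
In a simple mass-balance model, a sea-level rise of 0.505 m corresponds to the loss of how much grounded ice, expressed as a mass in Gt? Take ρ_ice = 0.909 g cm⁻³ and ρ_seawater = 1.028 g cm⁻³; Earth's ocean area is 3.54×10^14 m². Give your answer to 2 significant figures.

Required water volume = Δh × A = 0.505 m × 3.54×10^14 m² = 1.788×10^14 m³.
ρ_w = 1.028 g cm⁻³ = 1028 kg m⁻³, so the mass of water = 1.788×10^14 m³ × 1028 kg m⁻³ = 1.838×10^17 kg = 1.8×10^5 Gt (and the same mass of ice, by conservation).

≈ 1.8×10^5 Gt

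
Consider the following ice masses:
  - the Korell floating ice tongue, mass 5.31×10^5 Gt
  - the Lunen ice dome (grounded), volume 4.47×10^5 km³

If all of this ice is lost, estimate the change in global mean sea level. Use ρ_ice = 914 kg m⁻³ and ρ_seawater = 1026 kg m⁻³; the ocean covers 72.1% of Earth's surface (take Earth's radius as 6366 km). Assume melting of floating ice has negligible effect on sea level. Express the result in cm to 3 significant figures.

The Korell floating ice tongue is floating and already displaces its own weight of water, so its melt adds essentially nothing to sea level.
Lunen: 4.47×10^5 km³ × (914/1026) = 3.982×10^5 km³ of water.
Total added water ≈ 3.982×10^14 m³ over 3.67×10^14 m² → Δh = 1.08 m = 108 cm.

≈ 108 cm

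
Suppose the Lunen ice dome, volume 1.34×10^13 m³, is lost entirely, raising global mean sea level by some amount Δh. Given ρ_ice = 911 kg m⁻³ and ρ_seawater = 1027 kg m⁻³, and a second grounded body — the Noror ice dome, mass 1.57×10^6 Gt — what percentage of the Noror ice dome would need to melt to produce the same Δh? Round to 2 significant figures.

≈ 0.78 %

Equal sea-level rise means equal mass of meltwater, i.e. equal mass of ice lost.
Ice mass of Lunen: 1.221×10^16 kg; ice mass of Noror: 1.570×10^18 kg.
Fraction required = 1.221×10^16 / 1.570×10^18 = 7.78×10^-3 → 0.78 %.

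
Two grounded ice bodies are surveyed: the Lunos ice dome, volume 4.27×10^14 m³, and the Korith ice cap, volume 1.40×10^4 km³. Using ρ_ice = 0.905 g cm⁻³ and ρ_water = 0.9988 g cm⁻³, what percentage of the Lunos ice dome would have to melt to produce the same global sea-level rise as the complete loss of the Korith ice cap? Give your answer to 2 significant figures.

≈ 3.3 %

Equal sea-level rise means equal mass of meltwater, i.e. equal mass of ice lost.
Ice mass of Korith: 1.267×10^16 kg; ice mass of Lunos: 3.864×10^17 kg.
Fraction required = 1.267×10^16 / 3.864×10^17 = 0.0328 → 3.3 %.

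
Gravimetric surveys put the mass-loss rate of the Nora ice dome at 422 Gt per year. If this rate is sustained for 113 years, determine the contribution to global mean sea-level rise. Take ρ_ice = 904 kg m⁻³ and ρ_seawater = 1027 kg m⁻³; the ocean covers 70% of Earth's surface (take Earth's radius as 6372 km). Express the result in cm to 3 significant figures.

Total mass lost = 422 Gt/yr × 113 yr = 4.769×10^4 Gt = 4.769×10^16 kg.
ρ_w = 1027 kg m⁻³, so water volume = 4.769×10^16 / 1027 = 4.643×10^13 m³.
Δh = 4.643×10^13 / 3.57×10^14 = 0.130 m = 13.0 cm.

≈ 13.0 cm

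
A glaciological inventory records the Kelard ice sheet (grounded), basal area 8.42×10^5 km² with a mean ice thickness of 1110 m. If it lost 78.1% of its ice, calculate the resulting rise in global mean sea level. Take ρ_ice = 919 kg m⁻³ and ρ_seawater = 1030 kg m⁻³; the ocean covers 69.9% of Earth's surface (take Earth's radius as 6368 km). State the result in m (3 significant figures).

Kelard: ice volume = 8.42×10^5 km² × 1110 m = 9.346×10^5 km³; 0.781 × 9.346×10^5 × (919/1030) = 6.513×10^5 km³ of water.
Spread over 3.56×10^14 m² of ocean, Δh = 6.513×10^14 / 3.56×10^14 = 1.83 m.

≈ 1.83 m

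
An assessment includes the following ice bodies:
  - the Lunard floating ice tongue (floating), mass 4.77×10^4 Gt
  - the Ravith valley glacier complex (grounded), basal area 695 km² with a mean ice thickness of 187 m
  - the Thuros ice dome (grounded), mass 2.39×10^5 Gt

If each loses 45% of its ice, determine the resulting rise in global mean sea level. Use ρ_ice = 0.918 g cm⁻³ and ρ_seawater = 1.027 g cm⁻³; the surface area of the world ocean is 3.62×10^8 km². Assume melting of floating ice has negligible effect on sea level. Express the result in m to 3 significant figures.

The Lunard floating ice tongue is floating and already displaces its own weight of water, so its melt adds essentially nothing to sea level.
Ravith: ice volume = 695 km² × 187 m = 130.0 km³; 0.45 × 130.0 × (918/1027) = 52.28 km³ of water.
Thuros: 0.45 × 2.39×10^5 Gt = 1.076×10^17 kg; dividing by ρ_w = 1.027 g cm⁻³ = 1027 kg m⁻³ gives 1.047×10^14 m³ of water.
Total added water ≈ 1.048×10^14 m³ over 3.62×10^14 m² → Δh = 0.289 m.

≈ 0.289 m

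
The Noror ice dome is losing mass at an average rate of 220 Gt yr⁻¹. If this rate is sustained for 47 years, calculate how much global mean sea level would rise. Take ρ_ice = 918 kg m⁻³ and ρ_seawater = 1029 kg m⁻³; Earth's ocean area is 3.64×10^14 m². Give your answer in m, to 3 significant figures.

≈ 0.0276 m

Total mass lost = 220 Gt/yr × 47 yr = 1.034×10^4 Gt = 1.034×10^16 kg.
ρ_w = 1029 kg m⁻³, so water volume = 1.034×10^16 / 1029 = 1.005×10^13 m³.
Δh = 1.005×10^13 / 3.64×10^14 = 0.0276 m.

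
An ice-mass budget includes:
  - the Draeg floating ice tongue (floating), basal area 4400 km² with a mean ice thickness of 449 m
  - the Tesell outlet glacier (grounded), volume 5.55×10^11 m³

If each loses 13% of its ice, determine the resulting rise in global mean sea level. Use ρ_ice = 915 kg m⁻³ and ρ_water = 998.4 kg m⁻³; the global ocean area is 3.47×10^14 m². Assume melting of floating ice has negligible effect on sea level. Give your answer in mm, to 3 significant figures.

The Draeg floating ice tongue is floating and already displaces its own weight of water, so its melt adds essentially nothing to sea level.
Tesell: 0.13 × 5.55×10^11 m³ × (915/998.4) = 6.612×10^10 m³ of water.
Total added water ≈ 6.612×10^10 m³ over 3.47×10^14 m² → Δh = 1.91×10^-4 m = 0.191 mm.

≈ 0.191 mm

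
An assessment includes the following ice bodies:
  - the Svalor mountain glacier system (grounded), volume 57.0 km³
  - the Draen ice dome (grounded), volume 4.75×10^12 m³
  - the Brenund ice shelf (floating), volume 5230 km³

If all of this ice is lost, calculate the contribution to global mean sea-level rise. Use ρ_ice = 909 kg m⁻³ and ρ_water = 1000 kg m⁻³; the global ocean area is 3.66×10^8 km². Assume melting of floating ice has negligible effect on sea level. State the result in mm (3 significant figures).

Svalor: 57.0 km³ × (909/1000) = 51.81 km³ of water.
Draen: 4.75×10^12 m³ × (909/1000) = 4.318×10^12 m³ of water.
The Brenund ice shelf is floating and already displaces its own weight of water, so its melt adds essentially nothing to sea level.
Total added water ≈ 4.370×10^12 m³ over 3.66×10^14 m² → Δh = 0.0119 m = 11.9 mm.

≈ 11.9 mm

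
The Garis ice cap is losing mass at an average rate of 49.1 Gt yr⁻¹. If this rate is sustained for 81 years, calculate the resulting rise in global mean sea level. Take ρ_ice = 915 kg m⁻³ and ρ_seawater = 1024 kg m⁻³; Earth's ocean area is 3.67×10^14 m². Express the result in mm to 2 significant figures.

Total mass lost = 49.1 Gt/yr × 81 yr = 3977 Gt = 3.977×10^15 kg.
ρ_w = 1024 kg m⁻³, so water volume = 3.977×10^15 / 1024 = 3.884×10^12 m³.
Δh = 3.884×10^12 / 3.67×10^14 = 0.0106 m = 11 mm.

≈ 11 mm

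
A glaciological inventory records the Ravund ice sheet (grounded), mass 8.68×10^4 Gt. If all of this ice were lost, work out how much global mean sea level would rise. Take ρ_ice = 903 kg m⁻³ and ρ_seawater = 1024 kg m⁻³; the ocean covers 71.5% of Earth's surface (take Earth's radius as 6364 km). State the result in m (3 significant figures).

Ravund: 8.68×10^4 Gt = 8.680×10^16 kg; dividing by ρ_w = 1024 kg m⁻³ gives 8.477×10^13 m³ of water.
Spread over 3.64×10^14 m² of ocean, Δh = 8.477×10^13 / 3.64×10^14 = 0.233 m.

≈ 0.233 m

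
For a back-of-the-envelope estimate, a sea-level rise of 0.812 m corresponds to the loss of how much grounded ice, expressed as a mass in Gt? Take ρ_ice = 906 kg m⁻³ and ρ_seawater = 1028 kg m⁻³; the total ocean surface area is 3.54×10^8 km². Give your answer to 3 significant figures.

Required water volume = Δh × A = 0.812 m × 3.54×10^14 m² = 2.874×10^14 m³.
ρ_w = 1028 kg m⁻³, so the mass of water = 2.874×10^14 m³ × 1028 kg m⁻³ = 2.955×10^17 kg = 2.95×10^5 Gt (and the same mass of ice, by conservation).

≈ 2.95×10^5 Gt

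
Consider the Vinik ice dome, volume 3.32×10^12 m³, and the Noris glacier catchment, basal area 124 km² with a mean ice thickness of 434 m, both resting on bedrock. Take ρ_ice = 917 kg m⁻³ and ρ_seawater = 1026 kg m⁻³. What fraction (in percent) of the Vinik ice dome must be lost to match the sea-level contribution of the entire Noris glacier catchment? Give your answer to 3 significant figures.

Equal sea-level rise means equal mass of meltwater, i.e. equal mass of ice lost.
Ice mass of Noris: 4.935×10^13 kg; ice mass of Vinik: 3.044×10^15 kg.
Fraction required = 4.935×10^13 / 3.044×10^15 = 0.0162 → 1.62 %.

≈ 1.62 %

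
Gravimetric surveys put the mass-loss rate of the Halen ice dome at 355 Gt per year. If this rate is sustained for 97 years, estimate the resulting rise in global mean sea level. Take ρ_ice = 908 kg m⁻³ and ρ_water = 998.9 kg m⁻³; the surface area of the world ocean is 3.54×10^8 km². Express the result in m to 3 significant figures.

Total mass lost = 355 Gt/yr × 97 yr = 3.444×10^4 Gt = 3.444×10^16 kg.
ρ_w = 998.9 kg m⁻³, so water volume = 3.444×10^16 / 998.9 = 3.447×10^13 m³.
Δh = 3.447×10^13 / 3.54×10^14 = 0.0974 m.

≈ 0.0974 m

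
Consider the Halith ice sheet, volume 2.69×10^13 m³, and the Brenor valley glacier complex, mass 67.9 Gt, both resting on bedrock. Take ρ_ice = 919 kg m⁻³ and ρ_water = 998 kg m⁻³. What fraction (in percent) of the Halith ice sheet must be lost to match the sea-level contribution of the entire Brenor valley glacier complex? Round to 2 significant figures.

Equal sea-level rise means equal mass of meltwater, i.e. equal mass of ice lost.
Ice mass of Brenor: 6.790×10^13 kg; ice mass of Halith: 2.472×10^16 kg.
Fraction required = 6.790×10^13 / 2.472×10^16 = 2.75×10^-3 → 0.27 %.

≈ 0.27 %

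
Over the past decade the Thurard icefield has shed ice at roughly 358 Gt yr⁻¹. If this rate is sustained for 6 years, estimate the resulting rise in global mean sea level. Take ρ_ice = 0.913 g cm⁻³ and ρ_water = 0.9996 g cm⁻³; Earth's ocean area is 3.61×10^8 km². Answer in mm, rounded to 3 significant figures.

Total mass lost = 358 Gt/yr × 6 yr = 2148 Gt = 2.148×10^15 kg.
ρ_w = 0.9996 g cm⁻³ = 999.6 kg m⁻³, so water volume = 2.148×10^15 / 999.6 = 2.149×10^12 m³.
Δh = 2.149×10^12 / 3.61×10^14 = 5.95×10^-3 m = 5.95 mm.

≈ 5.95 mm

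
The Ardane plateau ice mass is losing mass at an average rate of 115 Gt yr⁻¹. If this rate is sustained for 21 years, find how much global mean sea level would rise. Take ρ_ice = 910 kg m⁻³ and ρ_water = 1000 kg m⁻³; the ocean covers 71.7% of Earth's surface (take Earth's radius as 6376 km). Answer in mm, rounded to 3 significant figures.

≈ 6.59 mm

Total mass lost = 115 Gt/yr × 21 yr = 2415 Gt = 2.415×10^15 kg.
ρ_w = 1000 kg m⁻³, so water volume = 2.415×10^15 / 1000 = 2.415×10^12 m³.
Δh = 2.415×10^12 / 3.66×10^14 = 6.59×10^-3 m = 6.59 mm.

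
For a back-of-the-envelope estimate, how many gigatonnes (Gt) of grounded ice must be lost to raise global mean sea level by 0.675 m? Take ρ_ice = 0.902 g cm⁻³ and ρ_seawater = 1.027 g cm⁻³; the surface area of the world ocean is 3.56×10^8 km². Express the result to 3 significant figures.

Required water volume = Δh × A = 0.675 m × 3.56×10^14 m² = 2.403×10^14 m³.
ρ_w = 1.027 g cm⁻³ = 1027 kg m⁻³, so the mass of water = 2.403×10^14 m³ × 1027 kg m⁻³ = 2.468×10^17 kg = 2.47×10^5 Gt (and the same mass of ice, by conservation).

≈ 2.47×10^5 Gt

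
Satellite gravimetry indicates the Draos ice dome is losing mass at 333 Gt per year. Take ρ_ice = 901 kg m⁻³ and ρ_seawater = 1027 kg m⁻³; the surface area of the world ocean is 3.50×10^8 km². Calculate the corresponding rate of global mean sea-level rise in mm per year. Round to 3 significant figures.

≈ 0.926 mm/yr

ρ_w = 1027 kg m⁻³. Annual water volume added = 333 Gt / ρ_w = 3.330×10^14 kg / 1027 kg m⁻³ = 3.242×10^11 m³.
Δh per year = 3.242×10^11 / 3.50×10^14 = 9.26×10^-4 m = 0.926 mm.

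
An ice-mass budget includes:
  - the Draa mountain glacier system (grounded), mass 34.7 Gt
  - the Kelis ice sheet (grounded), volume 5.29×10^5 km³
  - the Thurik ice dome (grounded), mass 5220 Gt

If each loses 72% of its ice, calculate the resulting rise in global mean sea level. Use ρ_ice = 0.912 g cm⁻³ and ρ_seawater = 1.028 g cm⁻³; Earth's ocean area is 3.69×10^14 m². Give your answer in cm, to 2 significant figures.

Draa: 0.72 × 34.7 Gt = 2.498×10^13 kg; dividing by ρ_w = 1.028 g cm⁻³ = 1028 kg m⁻³ gives 2.430×10^10 m³ of water.
Kelis: 0.72 × 5.29×10^5 km³ × (912/1028) = 3.379×10^5 km³ of water.
Thurik: 0.72 × 5220 Gt = 3.758×10^15 kg; dividing by ρ_w = 1028 kg m⁻³ gives 3.656×10^12 m³ of water.
Total added water ≈ 3.416×10^14 m³ over 3.69×10^14 m² → Δh = 0.926 m = 93 cm.

≈ 93 cm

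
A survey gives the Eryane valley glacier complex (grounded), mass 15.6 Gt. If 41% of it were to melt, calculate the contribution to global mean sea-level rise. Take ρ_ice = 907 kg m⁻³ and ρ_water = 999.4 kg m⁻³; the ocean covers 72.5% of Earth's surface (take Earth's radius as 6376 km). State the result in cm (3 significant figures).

≈ 1.73×10^-3 cm

Eryane: 0.41 × 15.6 Gt = 6.396×10^12 kg; dividing by ρ_w = 999.4 kg m⁻³ gives 6.400×10^9 m³ of water.
Spread over 3.70×10^14 m² of ocean, Δh = 6.400×10^9 / 3.70×10^14 = 1.73×10^-5 m = 1.73×10^-3 cm.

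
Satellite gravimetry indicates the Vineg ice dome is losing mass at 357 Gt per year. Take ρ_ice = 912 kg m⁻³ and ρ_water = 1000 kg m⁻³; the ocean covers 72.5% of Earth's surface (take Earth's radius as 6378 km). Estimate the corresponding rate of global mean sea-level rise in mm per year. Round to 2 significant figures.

ρ_w = 1000 kg m⁻³. Annual water volume added = 357 Gt / ρ_w = 3.570×10^14 kg / 1000 kg m⁻³ = 3.570×10^11 m³.
Δh per year = 3.570×10^11 / 3.71×10^14 = 9.63×10^-4 m = 0.96 mm.

≈ 0.96 mm/yr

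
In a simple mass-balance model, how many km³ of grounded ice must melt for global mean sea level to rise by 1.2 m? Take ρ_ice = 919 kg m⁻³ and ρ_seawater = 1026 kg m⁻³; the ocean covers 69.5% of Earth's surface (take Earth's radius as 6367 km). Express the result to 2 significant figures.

≈ 4.7×10^5 km³

Required water volume = Δh × A = 1.2 m × 3.54×10^14 m² = 4.249×10^14 m³ = 4.249×10^5 km³.
Ice volume = water volume × ρ_w/ρ_ice = 4.249×10^5 × 1026/919 = 4.7×10^5 km³.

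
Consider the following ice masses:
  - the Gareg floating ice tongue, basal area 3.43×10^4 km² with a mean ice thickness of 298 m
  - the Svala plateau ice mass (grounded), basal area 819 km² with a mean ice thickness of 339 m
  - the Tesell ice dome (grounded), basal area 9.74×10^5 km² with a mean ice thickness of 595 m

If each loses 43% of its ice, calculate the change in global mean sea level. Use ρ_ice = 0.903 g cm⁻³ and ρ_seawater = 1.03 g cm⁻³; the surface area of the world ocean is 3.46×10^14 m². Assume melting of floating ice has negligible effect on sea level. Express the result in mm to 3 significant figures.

≈ 632 mm

The Gareg floating ice tongue is floating and already displaces its own weight of water, so its melt adds essentially nothing to sea level.
Svala: ice volume = 819 km² × 339 m = 277.6 km³; 0.43 × 277.6 × (903/1030) = 104.7 km³ of water.
Tesell: ice volume = 9.74×10^5 km² × 595 m = 5.795×10^5 km³; 0.43 × 5.795×10^5 × (903/1030) = 2.185×10^5 km³ of water.
Total added water ≈ 2.186×10^14 m³ over 3.46×10^14 m² → Δh = 0.632 m = 632 mm.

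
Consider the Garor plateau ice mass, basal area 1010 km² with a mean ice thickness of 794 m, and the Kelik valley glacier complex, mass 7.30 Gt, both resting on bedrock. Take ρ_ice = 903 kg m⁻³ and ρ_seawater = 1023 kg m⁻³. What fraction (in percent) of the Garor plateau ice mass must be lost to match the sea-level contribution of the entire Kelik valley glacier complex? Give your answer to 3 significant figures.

≈ 1.01 %

Equal sea-level rise means equal mass of meltwater, i.e. equal mass of ice lost.
Ice mass of Kelik: 7.300×10^12 kg; ice mass of Garor: 7.242×10^14 kg.
Fraction required = 7.300×10^12 / 7.242×10^14 = 0.0101 → 1.01 %.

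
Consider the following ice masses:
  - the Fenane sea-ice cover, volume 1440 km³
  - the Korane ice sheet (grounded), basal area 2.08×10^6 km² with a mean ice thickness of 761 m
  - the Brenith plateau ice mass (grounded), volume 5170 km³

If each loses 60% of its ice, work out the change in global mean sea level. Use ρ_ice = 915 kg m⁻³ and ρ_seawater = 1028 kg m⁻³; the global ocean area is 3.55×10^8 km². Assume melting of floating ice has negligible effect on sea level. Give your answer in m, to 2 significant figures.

The Fenane sea-ice cover is floating and already displaces its own weight of water, so its melt adds essentially nothing to sea level.
Korane: ice volume = 2.08×10^6 km² × 761 m = 1.583×10^6 km³; 0.6 × 1.583×10^6 × (915/1028) = 8.453×10^5 km³ of water.
Brenith: 0.6 × 5170 km³ × (915/1028) = 2761 km³ of water.
Total added water ≈ 8.481×10^14 m³ over 3.55×10^14 m² → Δh = 2.39 m.

≈ 2.4 m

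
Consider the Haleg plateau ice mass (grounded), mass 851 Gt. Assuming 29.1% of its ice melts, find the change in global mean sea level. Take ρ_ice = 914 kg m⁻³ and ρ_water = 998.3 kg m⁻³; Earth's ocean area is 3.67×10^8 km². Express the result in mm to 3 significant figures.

Haleg: 0.291 × 851 Gt = 2.476×10^14 kg; dividing by ρ_w = 998.3 kg m⁻³ gives 2.481×10^11 m³ of water.
Spread over 3.67×10^14 m² of ocean, Δh = 2.481×10^11 / 3.67×10^14 = 6.76×10^-4 m = 0.676 mm.

≈ 0.676 mm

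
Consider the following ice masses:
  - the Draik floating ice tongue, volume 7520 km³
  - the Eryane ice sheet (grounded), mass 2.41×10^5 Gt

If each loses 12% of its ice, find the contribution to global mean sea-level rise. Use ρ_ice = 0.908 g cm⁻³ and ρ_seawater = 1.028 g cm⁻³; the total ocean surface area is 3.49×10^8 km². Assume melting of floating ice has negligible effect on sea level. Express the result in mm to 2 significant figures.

The Draik floating ice tongue is floating and already displaces its own weight of water, so its melt adds essentially nothing to sea level.
Eryane: 0.12 × 2.41×10^5 Gt = 2.892×10^16 kg; dividing by ρ_w = 1.028 g cm⁻³ = 1028 kg m⁻³ gives 2.813×10^13 m³ of water.
Total added water ≈ 2.813×10^13 m³ over 3.49×10^14 m² → Δh = 0.0806 m = 81 mm.

≈ 81 mm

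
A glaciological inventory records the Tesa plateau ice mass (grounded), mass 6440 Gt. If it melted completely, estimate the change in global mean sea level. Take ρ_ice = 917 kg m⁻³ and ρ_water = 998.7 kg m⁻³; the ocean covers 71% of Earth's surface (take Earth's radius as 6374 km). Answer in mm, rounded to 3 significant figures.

≈ 17.8 mm

Tesa: 6440 Gt = 6.440×10^15 kg; dividing by ρ_w = 998.7 kg m⁻³ gives 6.448×10^12 m³ of water.
Spread over 3.62×10^14 m² of ocean, Δh = 6.448×10^12 / 3.62×10^14 = 0.0178 m = 17.8 mm.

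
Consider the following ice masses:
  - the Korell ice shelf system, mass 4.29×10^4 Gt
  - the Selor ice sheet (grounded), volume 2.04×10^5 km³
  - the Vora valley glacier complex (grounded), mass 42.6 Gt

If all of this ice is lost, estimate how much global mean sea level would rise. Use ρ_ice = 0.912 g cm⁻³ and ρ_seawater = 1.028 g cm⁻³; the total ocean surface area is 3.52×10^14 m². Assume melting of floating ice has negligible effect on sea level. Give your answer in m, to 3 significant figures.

≈ 0.514 m

The Korell ice shelf system is floating and already displaces its own weight of water, so its melt adds essentially nothing to sea level.
Selor: 2.04×10^5 km³ × (912/1028) = 1.810×10^5 km³ of water.
Vora: 42.6 Gt = 4.260×10^13 kg; dividing by ρ_w = 1.028 g cm⁻³ = 1028 kg m⁻³ gives 4.144×10^10 m³ of water.
Total added water ≈ 1.810×10^14 m³ over 3.52×10^14 m² → Δh = 0.514 m.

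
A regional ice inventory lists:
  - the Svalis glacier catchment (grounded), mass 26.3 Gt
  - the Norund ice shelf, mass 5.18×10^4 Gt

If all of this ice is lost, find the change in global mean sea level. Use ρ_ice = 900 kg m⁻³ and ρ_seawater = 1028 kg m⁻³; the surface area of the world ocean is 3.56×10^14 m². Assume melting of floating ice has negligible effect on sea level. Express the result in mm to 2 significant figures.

≈ 0.072 mm

Svalis: 26.3 Gt = 2.630×10^13 kg; dividing by ρ_w = 1028 kg m⁻³ gives 2.558×10^10 m³ of water.
The Norund ice shelf is floating and already displaces its own weight of water, so its melt adds essentially nothing to sea level.
Total added water ≈ 2.558×10^10 m³ over 3.56×10^14 m² → Δh = 7.19×10^-5 m = 0.072 mm.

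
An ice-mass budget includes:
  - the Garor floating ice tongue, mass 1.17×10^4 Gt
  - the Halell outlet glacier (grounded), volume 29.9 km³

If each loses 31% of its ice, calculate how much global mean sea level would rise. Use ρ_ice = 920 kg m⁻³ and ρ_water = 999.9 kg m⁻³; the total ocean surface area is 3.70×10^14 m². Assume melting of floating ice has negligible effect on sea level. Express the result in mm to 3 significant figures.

≈ 0.0230 mm

The Garor floating ice tongue is floating and already displaces its own weight of water, so its melt adds essentially nothing to sea level.
Halell: 0.31 × 29.9 km³ × (920/999.9) = 8.528 km³ of water.
Total added water ≈ 8.528×10^9 m³ over 3.70×10^14 m² → Δh = 2.30×10^-5 m = 0.0230 mm.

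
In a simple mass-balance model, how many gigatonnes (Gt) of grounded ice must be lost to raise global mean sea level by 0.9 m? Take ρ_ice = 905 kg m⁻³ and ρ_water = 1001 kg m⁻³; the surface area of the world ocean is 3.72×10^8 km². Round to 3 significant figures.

Required water volume = Δh × A = 0.9 m × 3.72×10^14 m² = 3.348×10^14 m³.
ρ_w = 1001 kg m⁻³, so the mass of water = 3.348×10^14 m³ × 1001 kg m⁻³ = 3.351×10^17 kg = 3.35×10^5 Gt (and the same mass of ice, by conservation).

≈ 3.35×10^5 Gt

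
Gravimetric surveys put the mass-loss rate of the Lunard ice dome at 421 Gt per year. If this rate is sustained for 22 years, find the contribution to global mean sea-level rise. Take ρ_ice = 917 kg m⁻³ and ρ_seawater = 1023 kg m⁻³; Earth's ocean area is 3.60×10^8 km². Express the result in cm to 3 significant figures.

≈ 2.51 cm

Total mass lost = 421 Gt/yr × 22 yr = 9262 Gt = 9.262×10^15 kg.
ρ_w = 1023 kg m⁻³, so water volume = 9.262×10^15 / 1023 = 9.054×10^12 m³.
Δh = 9.054×10^12 / 3.60×10^14 = 0.0251 m = 2.51 cm.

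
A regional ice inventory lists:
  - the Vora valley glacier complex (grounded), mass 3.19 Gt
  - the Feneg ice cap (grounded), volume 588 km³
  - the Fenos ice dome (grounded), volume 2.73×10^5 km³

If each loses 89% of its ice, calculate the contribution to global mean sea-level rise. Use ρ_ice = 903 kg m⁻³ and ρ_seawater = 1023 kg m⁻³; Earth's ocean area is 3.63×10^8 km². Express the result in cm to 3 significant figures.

Vora: 0.89 × 3.19 Gt = 2.839×10^12 kg; dividing by ρ_w = 1023 kg m⁻³ gives 2.775×10^9 m³ of water.
Feneg: 0.89 × 588 km³ × (903/1023) = 461.9 km³ of water.
Fenos: 0.89 × 2.73×10^5 km³ × (903/1023) = 2.145×10^5 km³ of water.
Total added water ≈ 2.149×10^14 m³ over 3.63×10^14 m² → Δh = 0.592 m = 59.2 cm.

≈ 59.2 cm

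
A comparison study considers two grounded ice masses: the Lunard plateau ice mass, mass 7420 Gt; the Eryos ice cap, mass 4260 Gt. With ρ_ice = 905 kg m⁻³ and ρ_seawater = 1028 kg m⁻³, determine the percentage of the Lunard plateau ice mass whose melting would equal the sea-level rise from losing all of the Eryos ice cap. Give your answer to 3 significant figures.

Equal sea-level rise means equal mass of meltwater, i.e. equal mass of ice lost.
Ice mass of Eryos: 4.260×10^15 kg; ice mass of Lunard: 7.420×10^15 kg.
Fraction required = 4.260×10^15 / 7.420×10^15 = 0.574 → 57.4 %.

≈ 57.4 %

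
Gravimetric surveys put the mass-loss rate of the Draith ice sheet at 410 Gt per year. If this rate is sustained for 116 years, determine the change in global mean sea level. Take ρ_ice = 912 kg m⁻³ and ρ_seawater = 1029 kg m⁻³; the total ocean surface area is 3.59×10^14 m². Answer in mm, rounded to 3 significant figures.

Total mass lost = 410 Gt/yr × 116 yr = 4.756×10^4 Gt = 4.756×10^16 kg.
ρ_w = 1029 kg m⁻³, so water volume = 4.756×10^16 / 1029 = 4.622×10^13 m³.
Δh = 4.622×10^13 / 3.59×10^14 = 0.129 m = 129 mm.

≈ 129 mm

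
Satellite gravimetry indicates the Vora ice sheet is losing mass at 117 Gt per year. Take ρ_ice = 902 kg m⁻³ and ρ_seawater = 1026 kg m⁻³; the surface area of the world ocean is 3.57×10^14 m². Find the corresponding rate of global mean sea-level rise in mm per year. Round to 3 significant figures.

ρ_w = 1026 kg m⁻³. Annual water volume added = 117 Gt / ρ_w = 1.170×10^14 kg / 1026 kg m⁻³ = 1.140×10^11 m³.
Δh per year = 1.140×10^11 / 3.57×10^14 = 3.19×10^-4 m = 0.319 mm.

≈ 0.319 mm/yr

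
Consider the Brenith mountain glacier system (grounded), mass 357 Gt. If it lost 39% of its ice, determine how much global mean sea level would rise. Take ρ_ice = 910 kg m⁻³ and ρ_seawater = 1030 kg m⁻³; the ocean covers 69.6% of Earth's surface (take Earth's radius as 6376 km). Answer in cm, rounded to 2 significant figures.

≈ 0.038 cm

Brenith: 0.39 × 357 Gt = 1.392×10^14 kg; dividing by ρ_w = 1030 kg m⁻³ gives 1.352×10^11 m³ of water.
Spread over 3.56×10^14 m² of ocean, Δh = 1.352×10^11 / 3.56×10^14 = 3.80×10^-4 m = 0.038 cm.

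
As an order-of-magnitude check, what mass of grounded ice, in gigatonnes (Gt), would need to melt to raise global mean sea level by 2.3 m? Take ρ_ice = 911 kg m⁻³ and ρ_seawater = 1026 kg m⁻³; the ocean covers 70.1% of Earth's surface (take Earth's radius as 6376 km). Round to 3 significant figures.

≈ 8.45×10^5 Gt

Required water volume = Δh × A = 2.3 m × 3.58×10^14 m² = 8.237×10^14 m³.
ρ_w = 1026 kg m⁻³, so the mass of water = 8.237×10^14 m³ × 1026 kg m⁻³ = 8.451×10^17 kg = 8.45×10^5 Gt (and the same mass of ice, by conservation).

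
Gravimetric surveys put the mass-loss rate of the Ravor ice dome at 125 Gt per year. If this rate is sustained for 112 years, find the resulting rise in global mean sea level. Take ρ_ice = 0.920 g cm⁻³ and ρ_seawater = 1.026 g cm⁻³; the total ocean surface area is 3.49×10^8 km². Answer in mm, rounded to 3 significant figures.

Total mass lost = 125 Gt/yr × 112 yr = 1.400×10^4 Gt = 1.400×10^16 kg.
ρ_w = 1.026 g cm⁻³ = 1026 kg m⁻³, so water volume = 1.400×10^16 / 1026 = 1.365×10^13 m³.
Δh = 1.365×10^13 / 3.49×10^14 = 0.0391 m = 39.1 mm.

≈ 39.1 mm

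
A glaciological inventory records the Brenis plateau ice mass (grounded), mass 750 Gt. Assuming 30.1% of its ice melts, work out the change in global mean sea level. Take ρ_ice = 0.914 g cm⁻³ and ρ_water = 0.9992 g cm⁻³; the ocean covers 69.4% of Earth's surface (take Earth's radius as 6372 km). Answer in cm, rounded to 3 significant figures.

≈ 0.0638 cm

Brenis: 0.301 × 750 Gt = 2.258×10^14 kg; dividing by ρ_w = 0.9992 g cm⁻³ = 999.2 kg m⁻³ gives 2.259×10^11 m³ of water.
Spread over 3.54×10^14 m² of ocean, Δh = 2.259×10^11 / 3.54×10^14 = 6.38×10^-4 m = 0.0638 cm.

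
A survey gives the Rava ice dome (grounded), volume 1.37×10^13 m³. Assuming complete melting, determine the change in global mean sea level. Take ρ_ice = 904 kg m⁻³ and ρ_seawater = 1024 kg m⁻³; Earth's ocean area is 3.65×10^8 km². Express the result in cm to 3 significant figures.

≈ 3.31 cm

Rava: 1.37×10^13 m³ × (904/1024) = 1.209×10^13 m³ of water.
Spread over 3.65×10^14 m² of ocean, Δh = 1.209×10^13 / 3.65×10^14 = 0.0331 m = 3.31 cm.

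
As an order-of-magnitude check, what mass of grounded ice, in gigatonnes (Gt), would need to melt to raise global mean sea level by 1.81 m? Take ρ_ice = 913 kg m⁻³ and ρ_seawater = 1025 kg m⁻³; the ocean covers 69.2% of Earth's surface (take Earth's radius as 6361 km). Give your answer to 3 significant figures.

Required water volume = Δh × A = 1.81 m × 3.52×10^14 m² = 6.369×10^14 m³.
ρ_w = 1025 kg m⁻³, so the mass of water = 6.369×10^14 m³ × 1025 kg m⁻³ = 6.528×10^17 kg = 6.53×10^5 Gt (and the same mass of ice, by conservation).

≈ 6.53×10^5 Gt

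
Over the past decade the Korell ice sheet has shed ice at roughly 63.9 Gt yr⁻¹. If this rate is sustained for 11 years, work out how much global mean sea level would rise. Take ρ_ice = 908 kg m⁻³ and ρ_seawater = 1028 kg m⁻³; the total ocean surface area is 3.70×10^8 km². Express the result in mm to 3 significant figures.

≈ 1.85 mm

Total mass lost = 63.9 Gt/yr × 11 yr = 702.9 Gt = 7.029×10^14 kg.
ρ_w = 1028 kg m⁻³, so water volume = 7.029×10^14 / 1028 = 6.838×10^11 m³.
Δh = 6.838×10^11 / 3.70×10^14 = 1.85×10^-3 m = 1.85 mm.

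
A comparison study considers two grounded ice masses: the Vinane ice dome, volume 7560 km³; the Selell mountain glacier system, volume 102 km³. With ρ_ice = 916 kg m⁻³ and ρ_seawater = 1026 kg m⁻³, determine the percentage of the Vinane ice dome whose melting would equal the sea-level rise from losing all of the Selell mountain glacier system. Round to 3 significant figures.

≈ 1.35 %

Equal sea-level rise means equal mass of meltwater, i.e. equal mass of ice lost.
Ice mass of Selell: 9.343×10^13 kg; ice mass of Vinane: 6.925×10^15 kg.
Fraction required = 9.343×10^13 / 6.925×10^15 = 0.0135 → 1.35 %.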